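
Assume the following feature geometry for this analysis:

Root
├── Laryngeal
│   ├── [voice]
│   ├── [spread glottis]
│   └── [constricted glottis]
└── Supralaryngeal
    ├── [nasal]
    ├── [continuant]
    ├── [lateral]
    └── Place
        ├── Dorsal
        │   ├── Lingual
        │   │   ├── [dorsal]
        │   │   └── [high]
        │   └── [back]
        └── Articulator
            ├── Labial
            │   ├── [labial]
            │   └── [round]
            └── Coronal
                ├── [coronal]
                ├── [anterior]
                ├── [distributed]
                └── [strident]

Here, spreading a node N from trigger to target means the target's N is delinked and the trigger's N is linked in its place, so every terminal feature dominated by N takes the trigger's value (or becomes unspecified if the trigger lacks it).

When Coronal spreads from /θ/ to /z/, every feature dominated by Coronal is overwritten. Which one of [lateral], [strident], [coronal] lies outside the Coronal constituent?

[lateral]

Under this geometry, Coronal contains [coronal], [anterior], [distributed], [strident].
[coronal], [strident] all lie under Coronal, so they are overwritten when Coronal spreads.
[lateral] is not within the Coronal subtree (it hangs from Supralaryngeal), so /z/'s [lateral] value survives.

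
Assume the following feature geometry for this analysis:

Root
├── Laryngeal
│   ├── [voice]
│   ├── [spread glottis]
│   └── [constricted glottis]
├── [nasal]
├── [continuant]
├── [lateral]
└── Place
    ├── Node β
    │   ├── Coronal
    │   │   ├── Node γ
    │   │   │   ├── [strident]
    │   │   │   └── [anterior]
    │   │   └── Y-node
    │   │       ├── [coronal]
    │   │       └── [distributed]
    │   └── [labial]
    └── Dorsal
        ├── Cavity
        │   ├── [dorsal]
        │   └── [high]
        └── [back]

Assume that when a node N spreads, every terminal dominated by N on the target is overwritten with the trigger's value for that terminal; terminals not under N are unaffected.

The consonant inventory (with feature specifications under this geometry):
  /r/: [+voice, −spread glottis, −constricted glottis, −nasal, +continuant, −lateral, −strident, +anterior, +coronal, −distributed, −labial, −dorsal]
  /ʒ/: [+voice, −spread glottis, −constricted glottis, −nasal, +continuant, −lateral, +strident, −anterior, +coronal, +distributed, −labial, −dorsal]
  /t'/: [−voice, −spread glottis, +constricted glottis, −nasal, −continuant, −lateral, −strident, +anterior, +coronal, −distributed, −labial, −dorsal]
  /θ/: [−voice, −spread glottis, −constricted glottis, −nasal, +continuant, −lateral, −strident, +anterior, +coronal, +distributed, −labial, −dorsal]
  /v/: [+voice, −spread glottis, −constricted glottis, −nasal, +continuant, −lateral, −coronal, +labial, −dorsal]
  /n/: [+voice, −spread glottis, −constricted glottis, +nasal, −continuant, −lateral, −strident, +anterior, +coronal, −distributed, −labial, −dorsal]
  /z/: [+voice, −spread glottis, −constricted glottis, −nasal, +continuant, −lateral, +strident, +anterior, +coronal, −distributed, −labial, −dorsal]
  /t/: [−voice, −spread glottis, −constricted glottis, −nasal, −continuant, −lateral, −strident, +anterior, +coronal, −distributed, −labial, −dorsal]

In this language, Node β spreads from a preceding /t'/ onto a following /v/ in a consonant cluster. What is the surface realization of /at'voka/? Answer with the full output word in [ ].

Terminals under Node β in this geometry: [strident], [anterior], [coronal], [distributed], [labial].
After delinking /v/'s Node β and linking /t'/'s, the affected terminals become [−strident], [+anterior], [+coronal], [−distributed], [−labial]; [voice], [spread glottis], [constricted glottis], … (outside Node β) are retained from /v/.
The resulting bundle matches /r/ in the inventory; substituting it for /v/ gives [at'roka].

[at'roka]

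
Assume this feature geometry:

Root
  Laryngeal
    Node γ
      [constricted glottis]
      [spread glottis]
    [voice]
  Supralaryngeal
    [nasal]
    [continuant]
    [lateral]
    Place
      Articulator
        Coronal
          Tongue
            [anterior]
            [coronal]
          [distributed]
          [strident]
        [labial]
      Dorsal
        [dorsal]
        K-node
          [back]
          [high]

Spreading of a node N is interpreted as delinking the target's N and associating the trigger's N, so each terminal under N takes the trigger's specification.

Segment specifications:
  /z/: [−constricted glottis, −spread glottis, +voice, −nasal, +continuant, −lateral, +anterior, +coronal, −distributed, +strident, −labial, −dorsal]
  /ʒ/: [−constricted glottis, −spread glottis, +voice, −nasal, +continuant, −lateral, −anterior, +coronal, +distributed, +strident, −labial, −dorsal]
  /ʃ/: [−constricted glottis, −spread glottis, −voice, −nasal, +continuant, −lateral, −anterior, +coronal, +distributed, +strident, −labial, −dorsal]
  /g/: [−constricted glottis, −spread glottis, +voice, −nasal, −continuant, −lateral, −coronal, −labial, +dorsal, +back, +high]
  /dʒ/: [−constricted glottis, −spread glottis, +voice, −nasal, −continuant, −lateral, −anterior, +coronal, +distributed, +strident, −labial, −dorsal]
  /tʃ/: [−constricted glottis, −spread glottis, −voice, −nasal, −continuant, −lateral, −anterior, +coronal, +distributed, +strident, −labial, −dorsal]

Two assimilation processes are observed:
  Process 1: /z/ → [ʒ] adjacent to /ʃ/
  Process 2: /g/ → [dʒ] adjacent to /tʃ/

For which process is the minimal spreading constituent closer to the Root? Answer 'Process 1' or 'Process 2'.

Process 2

Process 1 alters [anterior], [distributed]; the lowest common ancestor is Coronal (depth 4 from Root).
In Process 2, [coronal], [anterior], [distributed], [strident], [dorsal], [high], [back] change, so the minimal spreading node is Place at depth 2.
Place is closer to Root than Coronal, so Process 2 spreads the higher node.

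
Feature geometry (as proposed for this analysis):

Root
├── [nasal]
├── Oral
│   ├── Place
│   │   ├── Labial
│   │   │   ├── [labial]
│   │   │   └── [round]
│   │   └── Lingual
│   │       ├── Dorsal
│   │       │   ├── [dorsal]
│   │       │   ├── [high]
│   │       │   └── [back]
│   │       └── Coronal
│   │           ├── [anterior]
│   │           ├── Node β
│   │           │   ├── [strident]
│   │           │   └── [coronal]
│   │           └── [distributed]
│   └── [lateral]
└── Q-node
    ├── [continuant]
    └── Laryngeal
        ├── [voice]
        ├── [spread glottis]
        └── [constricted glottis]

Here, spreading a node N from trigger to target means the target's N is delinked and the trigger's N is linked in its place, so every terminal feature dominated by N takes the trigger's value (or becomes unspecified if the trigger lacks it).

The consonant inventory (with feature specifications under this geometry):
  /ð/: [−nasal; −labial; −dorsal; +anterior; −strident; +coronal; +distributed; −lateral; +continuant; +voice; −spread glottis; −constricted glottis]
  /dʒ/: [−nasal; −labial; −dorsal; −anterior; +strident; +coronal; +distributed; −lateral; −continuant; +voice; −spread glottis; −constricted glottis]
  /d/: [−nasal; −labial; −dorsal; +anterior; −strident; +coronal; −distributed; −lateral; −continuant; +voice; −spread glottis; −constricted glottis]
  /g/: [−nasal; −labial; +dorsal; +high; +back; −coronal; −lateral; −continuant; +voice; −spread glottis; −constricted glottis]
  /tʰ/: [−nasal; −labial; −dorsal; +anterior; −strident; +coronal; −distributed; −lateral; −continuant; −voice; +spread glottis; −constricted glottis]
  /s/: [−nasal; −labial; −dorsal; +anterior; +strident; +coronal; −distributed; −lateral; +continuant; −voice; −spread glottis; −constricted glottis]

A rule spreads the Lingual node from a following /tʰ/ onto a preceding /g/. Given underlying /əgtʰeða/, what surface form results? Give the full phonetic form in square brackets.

[ədtʰeða]

Lingual immediately or transitively dominates [dorsal], [high], [back], [anterior], [strident], [coronal], [distributed].
The target acquires /tʰ/'s values for everything under Lingual — [−dorsal], [+anterior], [−strident], [+coronal], [−distributed] — while keeping its own [nasal], [labial], [lateral], ….
Among the inventory, only /d/ has exactly this specification, giving the surface form [ədtʰeða].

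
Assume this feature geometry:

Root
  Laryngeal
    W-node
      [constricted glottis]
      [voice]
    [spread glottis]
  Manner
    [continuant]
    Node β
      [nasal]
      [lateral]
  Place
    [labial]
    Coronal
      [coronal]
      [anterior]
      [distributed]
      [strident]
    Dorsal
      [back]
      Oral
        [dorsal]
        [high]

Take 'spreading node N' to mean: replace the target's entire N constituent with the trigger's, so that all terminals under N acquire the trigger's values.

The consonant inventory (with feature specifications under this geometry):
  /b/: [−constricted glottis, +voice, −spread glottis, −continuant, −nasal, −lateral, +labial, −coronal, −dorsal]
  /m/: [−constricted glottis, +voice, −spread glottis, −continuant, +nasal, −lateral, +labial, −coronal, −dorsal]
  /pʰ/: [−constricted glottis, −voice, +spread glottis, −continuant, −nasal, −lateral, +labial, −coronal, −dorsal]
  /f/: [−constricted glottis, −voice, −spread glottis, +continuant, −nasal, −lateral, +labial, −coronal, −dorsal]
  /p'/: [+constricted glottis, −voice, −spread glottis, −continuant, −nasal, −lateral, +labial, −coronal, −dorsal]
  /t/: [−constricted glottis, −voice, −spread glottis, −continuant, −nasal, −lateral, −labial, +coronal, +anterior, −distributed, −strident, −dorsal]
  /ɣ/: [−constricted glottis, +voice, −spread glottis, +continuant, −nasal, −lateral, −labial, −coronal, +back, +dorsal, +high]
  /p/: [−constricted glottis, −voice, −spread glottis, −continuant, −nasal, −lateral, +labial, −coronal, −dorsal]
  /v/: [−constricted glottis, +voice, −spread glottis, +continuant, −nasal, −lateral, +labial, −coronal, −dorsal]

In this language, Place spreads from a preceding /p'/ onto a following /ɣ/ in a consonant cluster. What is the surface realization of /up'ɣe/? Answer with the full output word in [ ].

The Place node dominates the terminals [labial], [coronal], [anterior], [distributed], [strident], [back], [dorsal], [high].
The target acquires /p'/'s values for everything under Place — [+labial], [−coronal], [−dorsal] — while keeping its own [constricted glottis], [voice], [spread glottis], ….
This feature bundle is that of [v], so /up'ɣe/ surfaces as [up've].

[up've]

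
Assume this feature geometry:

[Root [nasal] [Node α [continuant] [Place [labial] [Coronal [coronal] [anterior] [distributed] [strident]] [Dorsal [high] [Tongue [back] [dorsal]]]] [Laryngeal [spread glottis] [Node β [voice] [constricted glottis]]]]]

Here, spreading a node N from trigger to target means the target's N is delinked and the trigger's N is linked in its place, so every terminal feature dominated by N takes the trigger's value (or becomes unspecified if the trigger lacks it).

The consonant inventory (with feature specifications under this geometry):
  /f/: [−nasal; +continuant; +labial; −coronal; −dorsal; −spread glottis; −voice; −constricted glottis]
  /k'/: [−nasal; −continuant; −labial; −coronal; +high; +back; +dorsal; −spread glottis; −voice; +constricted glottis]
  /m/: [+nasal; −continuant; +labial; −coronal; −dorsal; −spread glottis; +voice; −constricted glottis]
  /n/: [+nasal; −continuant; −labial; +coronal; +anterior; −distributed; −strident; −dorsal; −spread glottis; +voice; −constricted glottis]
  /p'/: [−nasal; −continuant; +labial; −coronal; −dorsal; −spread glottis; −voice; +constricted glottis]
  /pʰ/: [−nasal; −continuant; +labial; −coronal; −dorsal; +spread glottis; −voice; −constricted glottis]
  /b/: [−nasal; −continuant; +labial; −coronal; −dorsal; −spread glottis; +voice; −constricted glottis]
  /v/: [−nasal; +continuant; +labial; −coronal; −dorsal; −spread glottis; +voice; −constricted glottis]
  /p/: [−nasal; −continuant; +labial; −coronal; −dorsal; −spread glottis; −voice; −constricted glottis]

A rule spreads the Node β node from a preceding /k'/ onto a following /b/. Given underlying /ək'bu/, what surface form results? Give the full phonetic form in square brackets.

Terminals under Node β in this geometry: [voice], [constricted glottis].
After delinking /b/'s Node β and linking /k'/'s, the affected terminals become [−voice], [+constricted glottis]; [nasal], [continuant], [labial], … (outside Node β) are retained from /b/.
The resulting bundle matches /p'/ in the inventory; substituting it for /b/ gives [ək'p'u].

[ək'p'u]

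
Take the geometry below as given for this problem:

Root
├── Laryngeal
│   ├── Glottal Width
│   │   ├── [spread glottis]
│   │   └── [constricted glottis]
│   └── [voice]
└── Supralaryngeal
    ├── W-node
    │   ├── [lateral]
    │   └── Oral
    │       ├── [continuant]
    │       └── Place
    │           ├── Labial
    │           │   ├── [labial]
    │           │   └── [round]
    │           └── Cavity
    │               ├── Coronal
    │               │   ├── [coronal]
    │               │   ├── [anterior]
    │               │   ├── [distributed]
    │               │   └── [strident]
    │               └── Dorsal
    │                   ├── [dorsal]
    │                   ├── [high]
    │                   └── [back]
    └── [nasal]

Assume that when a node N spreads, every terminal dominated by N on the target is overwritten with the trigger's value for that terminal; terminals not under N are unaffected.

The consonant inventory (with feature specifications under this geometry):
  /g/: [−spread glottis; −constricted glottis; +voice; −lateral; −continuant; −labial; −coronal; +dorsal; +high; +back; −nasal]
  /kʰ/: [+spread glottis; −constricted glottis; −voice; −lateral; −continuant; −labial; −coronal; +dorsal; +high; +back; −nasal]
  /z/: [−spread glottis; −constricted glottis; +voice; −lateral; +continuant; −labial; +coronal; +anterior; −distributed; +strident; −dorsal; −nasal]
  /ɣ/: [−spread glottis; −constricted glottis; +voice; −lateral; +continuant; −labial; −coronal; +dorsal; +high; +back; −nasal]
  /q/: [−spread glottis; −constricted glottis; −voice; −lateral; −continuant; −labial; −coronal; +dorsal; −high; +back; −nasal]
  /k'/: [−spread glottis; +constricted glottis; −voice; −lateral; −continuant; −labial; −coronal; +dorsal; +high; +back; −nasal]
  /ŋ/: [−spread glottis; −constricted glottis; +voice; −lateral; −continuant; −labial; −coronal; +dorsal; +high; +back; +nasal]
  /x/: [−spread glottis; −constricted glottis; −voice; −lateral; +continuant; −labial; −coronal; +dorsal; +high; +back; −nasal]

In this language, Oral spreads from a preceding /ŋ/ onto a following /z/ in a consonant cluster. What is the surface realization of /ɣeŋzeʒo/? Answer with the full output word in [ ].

[ɣeŋgeʒo]

The Oral node dominates the terminals [continuant], [labial], [round], [coronal], [anterior], [distributed], [strident], [dorsal], [high], [back].
Spreading Oral from /ŋ/ onto /z/ replaces those values with /ŋ/'s: [−continuant], [−labial], [−coronal], [+dorsal], [+high], [+back]. Features outside Oral ([spread glottis], [constricted glottis], [voice], …) stay as in /z/.
This feature bundle is that of [g], so /ɣeŋzeʒo/ surfaces as [ɣeŋgeʒo].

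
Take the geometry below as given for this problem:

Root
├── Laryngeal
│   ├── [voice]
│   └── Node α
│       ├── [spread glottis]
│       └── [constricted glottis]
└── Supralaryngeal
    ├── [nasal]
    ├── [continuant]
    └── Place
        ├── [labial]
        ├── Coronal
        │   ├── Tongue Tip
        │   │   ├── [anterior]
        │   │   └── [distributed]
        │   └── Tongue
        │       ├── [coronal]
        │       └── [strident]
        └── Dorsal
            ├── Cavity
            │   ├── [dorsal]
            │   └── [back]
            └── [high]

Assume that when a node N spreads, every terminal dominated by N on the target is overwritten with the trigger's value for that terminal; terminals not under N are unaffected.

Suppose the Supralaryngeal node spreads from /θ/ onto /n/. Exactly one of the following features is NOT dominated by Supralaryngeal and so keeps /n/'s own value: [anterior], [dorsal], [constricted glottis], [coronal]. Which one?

[constricted glottis]

Under this geometry, Supralaryngeal contains [nasal], [continuant], [labial], [anterior], [distributed], [coronal], [strident], [dorsal], [back], [high].
[dorsal], [anterior], [coronal] all lie under Supralaryngeal, so they are overwritten when Supralaryngeal spreads.
But [constricted glottis] is a dependent of Node α, outside Supralaryngeal; it is therefore untouched by the spreading.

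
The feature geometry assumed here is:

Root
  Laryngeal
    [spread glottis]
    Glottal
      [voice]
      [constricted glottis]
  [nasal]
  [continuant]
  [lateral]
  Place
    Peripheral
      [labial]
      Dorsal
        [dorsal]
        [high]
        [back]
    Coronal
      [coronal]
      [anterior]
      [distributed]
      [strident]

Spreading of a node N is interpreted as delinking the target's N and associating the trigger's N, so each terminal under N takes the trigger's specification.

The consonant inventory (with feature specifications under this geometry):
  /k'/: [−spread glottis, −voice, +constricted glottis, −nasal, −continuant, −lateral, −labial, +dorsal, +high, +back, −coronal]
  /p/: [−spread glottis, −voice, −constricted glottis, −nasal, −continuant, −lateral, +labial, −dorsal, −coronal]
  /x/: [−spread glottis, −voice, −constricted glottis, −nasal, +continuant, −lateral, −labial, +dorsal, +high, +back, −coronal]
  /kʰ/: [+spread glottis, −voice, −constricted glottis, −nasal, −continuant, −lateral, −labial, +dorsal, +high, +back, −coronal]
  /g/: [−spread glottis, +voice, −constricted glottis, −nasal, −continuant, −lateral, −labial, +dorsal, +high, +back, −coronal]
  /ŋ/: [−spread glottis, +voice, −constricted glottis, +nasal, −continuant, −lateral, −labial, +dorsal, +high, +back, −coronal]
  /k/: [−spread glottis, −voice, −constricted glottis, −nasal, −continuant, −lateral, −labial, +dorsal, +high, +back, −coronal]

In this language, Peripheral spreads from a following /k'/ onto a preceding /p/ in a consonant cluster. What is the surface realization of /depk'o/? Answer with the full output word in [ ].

[dekk'o]

The Peripheral node dominates the terminals [labial], [dorsal], [high], [back].
After delinking /p/'s Peripheral and linking /k'/'s, the affected terminals become [−labial], [+dorsal], [+high], [+back]; [spread glottis], [voice], [constricted glottis], … (outside Peripheral) are retained from /p/.
The resulting bundle matches /k/ in the inventory; substituting it for /p/ gives [dekk'o].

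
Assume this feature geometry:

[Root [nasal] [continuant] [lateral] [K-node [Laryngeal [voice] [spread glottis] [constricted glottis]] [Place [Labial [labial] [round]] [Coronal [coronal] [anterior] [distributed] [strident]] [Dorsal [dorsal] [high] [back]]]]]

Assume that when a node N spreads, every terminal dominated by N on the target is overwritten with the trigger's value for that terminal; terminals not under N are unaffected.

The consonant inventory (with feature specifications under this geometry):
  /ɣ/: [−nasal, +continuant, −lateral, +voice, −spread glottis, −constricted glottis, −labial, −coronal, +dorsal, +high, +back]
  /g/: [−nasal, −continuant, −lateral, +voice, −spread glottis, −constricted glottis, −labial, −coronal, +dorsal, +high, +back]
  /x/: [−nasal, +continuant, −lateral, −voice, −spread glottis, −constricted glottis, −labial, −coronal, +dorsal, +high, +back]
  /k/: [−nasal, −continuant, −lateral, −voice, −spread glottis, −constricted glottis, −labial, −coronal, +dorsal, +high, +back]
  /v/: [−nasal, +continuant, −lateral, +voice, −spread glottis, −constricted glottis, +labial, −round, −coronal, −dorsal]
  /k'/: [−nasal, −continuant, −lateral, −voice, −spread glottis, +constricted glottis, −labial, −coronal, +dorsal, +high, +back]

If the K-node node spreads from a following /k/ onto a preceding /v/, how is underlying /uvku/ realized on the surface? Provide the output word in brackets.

The K-node node dominates the terminals [voice], [spread glottis], [constricted glottis], [labial], [round], [coronal], [anterior], [distributed], [strident], [dorsal], [high], [back].
After delinking /v/'s K-node and linking /k/'s, the affected terminals become [−voice], [−spread glottis], [−constricted glottis], [−labial], [−coronal], [+dorsal], [+high], [+back]; [nasal], [continuant], [lateral] (outside K-node) are retained from /v/.
The resulting bundle matches /x/ in the inventory; substituting it for /v/ gives [uxku].

[uxku]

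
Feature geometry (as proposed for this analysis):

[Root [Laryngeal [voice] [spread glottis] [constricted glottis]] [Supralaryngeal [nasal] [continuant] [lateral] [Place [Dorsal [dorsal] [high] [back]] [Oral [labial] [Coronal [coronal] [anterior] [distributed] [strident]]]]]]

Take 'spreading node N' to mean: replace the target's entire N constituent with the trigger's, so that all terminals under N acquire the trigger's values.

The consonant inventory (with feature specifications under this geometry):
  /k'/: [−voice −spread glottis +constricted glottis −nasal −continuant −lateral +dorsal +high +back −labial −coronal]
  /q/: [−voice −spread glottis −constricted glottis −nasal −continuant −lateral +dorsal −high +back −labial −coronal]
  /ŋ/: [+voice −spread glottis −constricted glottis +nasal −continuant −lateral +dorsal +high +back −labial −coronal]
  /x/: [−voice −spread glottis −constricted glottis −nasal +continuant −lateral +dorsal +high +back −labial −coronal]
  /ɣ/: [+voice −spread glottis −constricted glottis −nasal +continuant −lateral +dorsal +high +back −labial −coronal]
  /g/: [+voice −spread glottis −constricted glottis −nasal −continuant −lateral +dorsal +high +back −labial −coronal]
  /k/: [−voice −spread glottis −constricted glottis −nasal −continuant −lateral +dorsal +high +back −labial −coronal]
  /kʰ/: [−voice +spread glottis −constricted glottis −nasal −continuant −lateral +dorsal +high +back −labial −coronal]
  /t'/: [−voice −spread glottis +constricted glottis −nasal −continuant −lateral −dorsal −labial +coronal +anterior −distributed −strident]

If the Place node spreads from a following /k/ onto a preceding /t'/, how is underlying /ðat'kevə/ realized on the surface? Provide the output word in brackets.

Place immediately or transitively dominates [dorsal], [high], [back], [labial], [coronal], [anterior], [distributed], [strident].
After delinking /t'/'s Place and linking /k/'s, the affected terminals become [+dorsal], [+high], [+back], [−labial], [−coronal]; [voice], [spread glottis], [constricted glottis], … (outside Place) are retained from /t'/.
The resulting bundle matches /k'/ in the inventory; substituting it for /t'/ gives [ðak'kevə].

[ðak'kevə]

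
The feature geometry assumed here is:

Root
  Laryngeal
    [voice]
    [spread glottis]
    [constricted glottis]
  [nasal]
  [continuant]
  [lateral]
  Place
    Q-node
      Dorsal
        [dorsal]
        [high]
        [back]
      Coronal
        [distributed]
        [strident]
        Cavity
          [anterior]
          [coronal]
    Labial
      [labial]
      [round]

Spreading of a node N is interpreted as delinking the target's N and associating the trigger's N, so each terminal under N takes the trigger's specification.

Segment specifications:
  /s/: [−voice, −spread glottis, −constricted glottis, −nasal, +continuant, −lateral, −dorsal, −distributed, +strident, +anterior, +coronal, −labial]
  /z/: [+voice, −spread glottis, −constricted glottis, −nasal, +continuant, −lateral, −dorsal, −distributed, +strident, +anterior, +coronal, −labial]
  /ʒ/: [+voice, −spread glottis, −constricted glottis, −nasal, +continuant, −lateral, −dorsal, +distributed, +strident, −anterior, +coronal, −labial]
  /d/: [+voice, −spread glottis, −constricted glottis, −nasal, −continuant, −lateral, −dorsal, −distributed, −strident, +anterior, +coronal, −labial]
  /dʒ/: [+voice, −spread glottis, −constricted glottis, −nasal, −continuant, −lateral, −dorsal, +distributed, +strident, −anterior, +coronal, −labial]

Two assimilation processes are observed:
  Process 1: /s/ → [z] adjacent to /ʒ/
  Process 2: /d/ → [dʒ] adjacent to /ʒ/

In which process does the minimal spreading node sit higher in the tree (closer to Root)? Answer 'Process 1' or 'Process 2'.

Process 1

Process 1: the feature that changes is [voice]; the minimal node is [voice] (depth 2).
In Process 2, [anterior], [distributed], [strident] change, so the minimal spreading node is Coronal at depth 3.
Depth 2 < depth 3; Process 1 involves the structurally higher constituent [voice].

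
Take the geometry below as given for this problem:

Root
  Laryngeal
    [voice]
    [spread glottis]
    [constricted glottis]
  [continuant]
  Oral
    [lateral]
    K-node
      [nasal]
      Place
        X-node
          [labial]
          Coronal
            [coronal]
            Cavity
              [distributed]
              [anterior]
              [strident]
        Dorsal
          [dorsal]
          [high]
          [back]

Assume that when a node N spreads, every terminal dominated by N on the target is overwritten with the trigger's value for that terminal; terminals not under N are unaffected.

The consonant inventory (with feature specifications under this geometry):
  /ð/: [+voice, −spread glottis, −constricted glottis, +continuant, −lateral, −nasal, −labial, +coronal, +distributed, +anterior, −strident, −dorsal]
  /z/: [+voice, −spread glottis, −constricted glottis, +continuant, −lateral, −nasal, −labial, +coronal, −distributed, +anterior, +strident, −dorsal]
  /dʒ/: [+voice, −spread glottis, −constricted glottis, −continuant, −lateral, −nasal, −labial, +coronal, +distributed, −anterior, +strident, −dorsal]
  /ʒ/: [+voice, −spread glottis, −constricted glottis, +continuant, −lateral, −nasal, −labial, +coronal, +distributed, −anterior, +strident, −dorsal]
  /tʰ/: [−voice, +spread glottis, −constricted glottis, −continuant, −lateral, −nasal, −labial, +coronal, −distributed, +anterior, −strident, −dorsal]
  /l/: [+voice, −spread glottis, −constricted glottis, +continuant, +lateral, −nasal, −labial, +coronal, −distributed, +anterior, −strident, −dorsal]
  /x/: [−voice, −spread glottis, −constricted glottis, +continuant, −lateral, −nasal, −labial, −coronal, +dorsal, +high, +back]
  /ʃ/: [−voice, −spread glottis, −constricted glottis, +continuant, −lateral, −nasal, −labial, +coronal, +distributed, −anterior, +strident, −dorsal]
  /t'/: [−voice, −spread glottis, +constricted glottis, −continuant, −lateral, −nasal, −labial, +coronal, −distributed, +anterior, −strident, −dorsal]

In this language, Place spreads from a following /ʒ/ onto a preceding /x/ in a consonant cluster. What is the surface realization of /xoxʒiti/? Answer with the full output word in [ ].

Terminals under Place in this geometry: [labial], [coronal], [distributed], [anterior], [strident], [dorsal], [high], [back].
Spreading Place from /ʒ/ onto /x/ replaces those values with /ʒ/'s: [−labial], [+coronal], [+distributed], [−anterior], [+strident], [−dorsal]. Features outside Place ([voice], [spread glottis], [constricted glottis], …) stay as in /x/.
Among the inventory, only /ʃ/ has exactly this specification, giving the surface form [xoʃʒiti].

[xoʃʒiti]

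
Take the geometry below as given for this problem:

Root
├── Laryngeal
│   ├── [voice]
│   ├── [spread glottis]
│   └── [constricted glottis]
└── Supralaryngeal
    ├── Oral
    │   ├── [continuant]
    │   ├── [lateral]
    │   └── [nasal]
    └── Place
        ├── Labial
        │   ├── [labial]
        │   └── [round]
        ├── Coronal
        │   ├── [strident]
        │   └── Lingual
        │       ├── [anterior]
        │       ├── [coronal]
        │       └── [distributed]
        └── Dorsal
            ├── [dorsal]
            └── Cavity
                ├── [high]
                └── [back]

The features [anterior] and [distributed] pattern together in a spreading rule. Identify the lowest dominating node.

[anterior]: Root ▹ Supralaryngeal ▹ Place ▹ Coronal ▹ Lingual ▹ [anterior].
[distributed]: Root ▹ Supralaryngeal ▹ Place ▹ Coronal ▹ Lingual ▹ [distributed].
The listed terminals split across distinct daughters of Lingual, so Lingual itself is the smallest node containing them all.

Lingual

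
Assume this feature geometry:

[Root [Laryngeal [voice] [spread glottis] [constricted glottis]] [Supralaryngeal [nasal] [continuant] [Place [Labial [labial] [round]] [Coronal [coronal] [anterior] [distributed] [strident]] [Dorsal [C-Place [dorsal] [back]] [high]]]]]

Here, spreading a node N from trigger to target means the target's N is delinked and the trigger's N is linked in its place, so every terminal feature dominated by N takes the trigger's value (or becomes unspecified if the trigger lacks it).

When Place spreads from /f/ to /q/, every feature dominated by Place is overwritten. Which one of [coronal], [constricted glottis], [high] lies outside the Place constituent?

[constricted glottis]

Under this geometry, Place contains [labial], [round], [coronal], [anterior], [distributed], [strident], [dorsal], [back], [high].
Of the listed options, [high], [coronal] are among these and would be overwritten by spreading Place.
[constricted glottis] is not within the Place subtree (it hangs from Laryngeal), so /q/'s [constricted glottis] value survives.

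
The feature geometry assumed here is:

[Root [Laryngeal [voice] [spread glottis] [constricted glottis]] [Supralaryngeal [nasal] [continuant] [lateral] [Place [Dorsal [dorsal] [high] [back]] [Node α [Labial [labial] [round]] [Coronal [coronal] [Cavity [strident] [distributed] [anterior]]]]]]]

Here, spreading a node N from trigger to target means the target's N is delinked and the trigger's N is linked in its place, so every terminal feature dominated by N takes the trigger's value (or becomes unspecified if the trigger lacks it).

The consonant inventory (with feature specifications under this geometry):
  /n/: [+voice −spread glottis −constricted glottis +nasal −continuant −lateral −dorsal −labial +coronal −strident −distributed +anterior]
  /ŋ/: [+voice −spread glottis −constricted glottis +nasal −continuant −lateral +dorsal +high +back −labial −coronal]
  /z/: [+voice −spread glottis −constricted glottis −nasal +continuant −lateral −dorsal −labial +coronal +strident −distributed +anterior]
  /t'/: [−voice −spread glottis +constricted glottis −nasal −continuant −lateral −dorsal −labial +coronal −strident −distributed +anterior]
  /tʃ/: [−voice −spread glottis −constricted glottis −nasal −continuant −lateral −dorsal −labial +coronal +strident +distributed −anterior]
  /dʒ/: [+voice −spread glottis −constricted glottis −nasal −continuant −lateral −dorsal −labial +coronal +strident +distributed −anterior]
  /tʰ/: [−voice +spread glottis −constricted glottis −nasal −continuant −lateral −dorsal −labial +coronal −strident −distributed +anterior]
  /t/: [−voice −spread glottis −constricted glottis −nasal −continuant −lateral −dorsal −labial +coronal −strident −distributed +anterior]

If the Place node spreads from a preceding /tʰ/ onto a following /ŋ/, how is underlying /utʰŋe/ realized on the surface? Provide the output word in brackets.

[utʰne]

Place immediately or transitively dominates [dorsal], [high], [back], [labial], [round], [coronal], [strident], [distributed], [anterior].
After delinking /ŋ/'s Place and linking /tʰ/'s, the affected terminals become [−dorsal], [−labial], [+coronal], [−strident], [−distributed], [+anterior]; [voice], [spread glottis], [constricted glottis], … (outside Place) are retained from /ŋ/.
Among the inventory, only /n/ has exactly this specification, giving the surface form [utʰne].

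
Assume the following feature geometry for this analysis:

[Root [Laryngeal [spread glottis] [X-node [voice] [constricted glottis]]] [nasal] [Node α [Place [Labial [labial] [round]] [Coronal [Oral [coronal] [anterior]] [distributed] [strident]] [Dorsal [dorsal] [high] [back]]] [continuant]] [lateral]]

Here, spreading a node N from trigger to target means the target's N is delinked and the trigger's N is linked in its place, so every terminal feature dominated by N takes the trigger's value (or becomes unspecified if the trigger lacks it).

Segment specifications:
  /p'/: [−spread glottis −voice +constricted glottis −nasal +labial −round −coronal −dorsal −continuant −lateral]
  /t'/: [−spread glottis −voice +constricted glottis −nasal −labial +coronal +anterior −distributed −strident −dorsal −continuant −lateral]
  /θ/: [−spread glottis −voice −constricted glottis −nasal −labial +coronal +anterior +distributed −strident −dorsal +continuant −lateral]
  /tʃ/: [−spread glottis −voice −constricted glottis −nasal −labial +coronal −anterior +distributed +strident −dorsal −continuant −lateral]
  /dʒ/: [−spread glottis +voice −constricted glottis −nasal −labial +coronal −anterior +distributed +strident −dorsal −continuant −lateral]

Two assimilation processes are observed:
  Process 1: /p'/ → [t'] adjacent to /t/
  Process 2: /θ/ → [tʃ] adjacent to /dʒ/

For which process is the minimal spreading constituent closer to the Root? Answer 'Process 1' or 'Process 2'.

Process 2

Process 1 alters [labial], [round], [coronal], [anterior], [distributed], [strident]; the lowest common ancestor is Place (depth 2 from Root).
Process 2: the features that change are [continuant], [anterior], [strident]; the minimal node is Node α (depth 1).
Node α is closer to Root than Place, so Process 2 spreads the higher node.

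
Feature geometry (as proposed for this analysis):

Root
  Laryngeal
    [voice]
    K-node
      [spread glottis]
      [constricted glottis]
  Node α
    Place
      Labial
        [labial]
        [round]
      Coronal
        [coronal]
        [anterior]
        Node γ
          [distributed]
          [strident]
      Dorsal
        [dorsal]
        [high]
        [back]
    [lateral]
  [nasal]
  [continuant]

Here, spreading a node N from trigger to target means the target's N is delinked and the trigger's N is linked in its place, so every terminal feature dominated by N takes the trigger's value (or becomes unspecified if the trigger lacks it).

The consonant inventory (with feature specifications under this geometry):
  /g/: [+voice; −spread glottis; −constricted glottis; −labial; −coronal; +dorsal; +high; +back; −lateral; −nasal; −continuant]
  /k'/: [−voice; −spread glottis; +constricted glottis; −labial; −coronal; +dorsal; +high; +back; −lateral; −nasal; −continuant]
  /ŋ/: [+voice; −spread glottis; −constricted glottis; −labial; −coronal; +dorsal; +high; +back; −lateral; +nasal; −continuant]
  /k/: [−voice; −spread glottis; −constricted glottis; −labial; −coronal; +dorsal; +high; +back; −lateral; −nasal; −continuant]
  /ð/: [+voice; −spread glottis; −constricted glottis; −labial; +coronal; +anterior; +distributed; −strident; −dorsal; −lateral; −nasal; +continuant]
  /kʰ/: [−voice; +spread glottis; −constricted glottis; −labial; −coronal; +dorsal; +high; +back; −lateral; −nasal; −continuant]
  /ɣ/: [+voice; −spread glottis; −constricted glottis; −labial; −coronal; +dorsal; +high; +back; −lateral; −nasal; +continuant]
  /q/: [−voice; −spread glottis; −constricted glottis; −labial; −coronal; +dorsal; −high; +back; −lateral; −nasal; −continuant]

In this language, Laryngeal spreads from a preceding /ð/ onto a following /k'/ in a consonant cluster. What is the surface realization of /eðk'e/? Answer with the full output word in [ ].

[eðge]

The Laryngeal node dominates the terminals [voice], [spread glottis], [constricted glottis].
Spreading Laryngeal from /ð/ onto /k'/ replaces those values with /ð/'s: [+voice], [−spread glottis], [−constricted glottis]. Features outside Laryngeal ([labial], [coronal], [dorsal], …) stay as in /k'/.
This feature bundle is that of [g], so /eðk'e/ surfaces as [eðge].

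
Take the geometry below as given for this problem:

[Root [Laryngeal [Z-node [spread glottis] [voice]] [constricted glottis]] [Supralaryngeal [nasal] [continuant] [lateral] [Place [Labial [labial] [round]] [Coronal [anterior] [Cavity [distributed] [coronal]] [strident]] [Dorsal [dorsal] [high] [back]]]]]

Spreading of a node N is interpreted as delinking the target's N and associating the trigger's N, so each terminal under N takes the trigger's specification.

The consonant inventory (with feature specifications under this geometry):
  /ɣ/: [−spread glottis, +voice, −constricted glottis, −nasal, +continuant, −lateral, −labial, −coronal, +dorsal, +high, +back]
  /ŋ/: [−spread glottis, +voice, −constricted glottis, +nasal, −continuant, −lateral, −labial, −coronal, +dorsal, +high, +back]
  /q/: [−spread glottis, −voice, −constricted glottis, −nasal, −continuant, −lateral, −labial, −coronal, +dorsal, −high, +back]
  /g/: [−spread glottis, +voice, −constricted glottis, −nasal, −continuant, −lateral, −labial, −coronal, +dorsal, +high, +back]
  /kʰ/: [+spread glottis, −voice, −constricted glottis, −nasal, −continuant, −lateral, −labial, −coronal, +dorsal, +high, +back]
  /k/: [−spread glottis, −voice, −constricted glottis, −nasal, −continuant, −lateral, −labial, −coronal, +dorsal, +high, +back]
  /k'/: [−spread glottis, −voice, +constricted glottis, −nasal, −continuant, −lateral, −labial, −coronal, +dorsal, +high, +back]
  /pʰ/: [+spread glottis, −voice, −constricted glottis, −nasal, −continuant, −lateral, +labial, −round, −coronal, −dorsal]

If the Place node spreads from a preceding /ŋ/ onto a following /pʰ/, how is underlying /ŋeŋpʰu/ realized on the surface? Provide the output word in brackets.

[ŋeŋkʰu]

The Place node dominates the terminals [labial], [round], [anterior], [distributed], [coronal], [strident], [dorsal], [high], [back].
After delinking /pʰ/'s Place and linking /ŋ/'s, the affected terminals become [−labial], [−coronal], [+dorsal], [+high], [+back]; [spread glottis], [voice], [constricted glottis], … (outside Place) are retained from /pʰ/.
Among the inventory, only /kʰ/ has exactly this specification, giving the surface form [ŋeŋkʰu].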